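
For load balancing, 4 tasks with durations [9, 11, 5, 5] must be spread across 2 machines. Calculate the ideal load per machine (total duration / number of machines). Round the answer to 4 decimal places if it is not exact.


Total processing time = 9 + 11 + 5 + 5 = 30
Number of machines = 2
Ideal balanced load = 30 / 2 = 15.0

15.0


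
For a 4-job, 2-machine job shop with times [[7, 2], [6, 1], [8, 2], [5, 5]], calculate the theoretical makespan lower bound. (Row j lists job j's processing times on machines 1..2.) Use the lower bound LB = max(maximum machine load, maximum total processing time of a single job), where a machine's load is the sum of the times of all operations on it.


Machine loads:
  Machine 1: 7 + 6 + 8 + 5 = 26
  Machine 2: 2 + 1 + 2 + 5 = 10
Max machine load = 26
Job totals:
  Job 1: 9
  Job 2: 7
  Job 3: 10
  Job 4: 10
Max job total = 10
Lower bound = max(26, 10) = 26

26


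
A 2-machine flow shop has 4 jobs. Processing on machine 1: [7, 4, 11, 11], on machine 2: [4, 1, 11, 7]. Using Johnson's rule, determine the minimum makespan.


Apply Johnson's rule:
  Group 1 (a <= b): [(3, 11, 11)]
  Group 2 (a > b): [(4, 11, 7), (1, 7, 4), (2, 4, 1)]
Optimal job order: [3, 4, 1, 2]
Schedule:
  Job 3: M1 done at 11, M2 done at 22
  Job 4: M1 done at 22, M2 done at 29
  Job 1: M1 done at 29, M2 done at 33
  Job 2: M1 done at 33, M2 done at 34
Makespan = 34

34


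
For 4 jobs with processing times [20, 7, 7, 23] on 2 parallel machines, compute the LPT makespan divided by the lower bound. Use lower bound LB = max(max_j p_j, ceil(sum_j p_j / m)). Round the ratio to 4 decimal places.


LPT order: [23, 20, 7, 7]
Machine loads after assignment: [30, 27]
LPT makespan = 30
Lower bound = max(max_job, ceil(total/2)) = max(23, 29) = 29
Ratio = 30 / 29 = 1.0345

1.0345


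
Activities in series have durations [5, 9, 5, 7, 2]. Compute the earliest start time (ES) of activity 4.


Activity 4 starts after activities 1 through 3 complete.
Predecessor durations: [5, 9, 5]
ES = 5 + 9 + 5 = 19

19


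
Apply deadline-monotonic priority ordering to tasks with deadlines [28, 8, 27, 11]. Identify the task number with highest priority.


Sort tasks by relative deadline (ascending):
  Task 2: deadline = 8
  Task 4: deadline = 11
  Task 3: deadline = 27
  Task 1: deadline = 28
Priority order (highest first): [2, 4, 3, 1]
Highest priority task = 2

2


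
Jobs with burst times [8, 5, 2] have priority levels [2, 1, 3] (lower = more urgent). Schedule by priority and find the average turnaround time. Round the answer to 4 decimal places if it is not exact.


Sort by priority (ascending = highest first):
Order: [(1, 5), (2, 8), (3, 2)]
Completion times:
  Priority 1, burst=5, C=5
  Priority 2, burst=8, C=13
  Priority 3, burst=2, C=15
Average turnaround = 33/3 = 11.0

11.0


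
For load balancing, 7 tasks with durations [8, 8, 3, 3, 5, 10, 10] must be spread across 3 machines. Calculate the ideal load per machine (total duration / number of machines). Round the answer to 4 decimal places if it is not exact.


Total processing time = 8 + 8 + 3 + 3 + 5 + 10 + 10 = 47
Number of machines = 3
Ideal balanced load = 47 / 3 = 15.6667

15.6667


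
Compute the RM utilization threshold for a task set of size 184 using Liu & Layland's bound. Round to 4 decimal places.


Compute 2^(1/184) = 1.0037742087
Subtract 1: 1.0037742087 - 1 = 0.0037742087
Multiply by n: 184 * 0.0037742087 = 0.6944544008
Round to 4 dp: 0.6945

0.6945


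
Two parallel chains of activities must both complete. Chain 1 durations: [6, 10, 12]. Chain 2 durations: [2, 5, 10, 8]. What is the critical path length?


Path A total = 6 + 10 + 12 = 28
Path B total = 2 + 5 + 10 + 8 = 25
Critical path = longest path = max(28, 25) = 28

28


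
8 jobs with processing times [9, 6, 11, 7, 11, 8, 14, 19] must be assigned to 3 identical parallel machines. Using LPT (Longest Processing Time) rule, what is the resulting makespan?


Sort jobs in decreasing order (LPT): [19, 14, 11, 11, 9, 8, 7, 6]
Assign each job to the least loaded machine:
  Machine 1: jobs [19, 8], load = 27
  Machine 2: jobs [14, 9, 6], load = 29
  Machine 3: jobs [11, 11, 7], load = 29
Makespan = max load = 29

29


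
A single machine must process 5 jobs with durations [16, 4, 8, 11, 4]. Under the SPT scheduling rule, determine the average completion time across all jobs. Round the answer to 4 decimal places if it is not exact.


Sort jobs by processing time (SPT order): [4, 4, 8, 11, 16]
Compute completion times sequentially:
  Job 1: processing = 4, completes at 4
  Job 2: processing = 4, completes at 8
  Job 3: processing = 8, completes at 16
  Job 4: processing = 11, completes at 27
  Job 5: processing = 16, completes at 43
Sum of completion times = 98
Average completion time = 98/5 = 19.6

19.6


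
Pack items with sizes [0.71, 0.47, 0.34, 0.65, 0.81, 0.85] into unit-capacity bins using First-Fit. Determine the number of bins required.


Place items sequentially using First-Fit:
  Item 0.71 -> new Bin 1
  Item 0.47 -> new Bin 2
  Item 0.34 -> Bin 2 (now 0.81)
  Item 0.65 -> new Bin 3
  Item 0.81 -> new Bin 4
  Item 0.85 -> new Bin 5
Total bins used = 5

5


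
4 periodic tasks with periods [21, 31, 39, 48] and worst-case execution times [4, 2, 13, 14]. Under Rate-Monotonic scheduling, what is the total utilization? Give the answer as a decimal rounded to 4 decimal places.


Compute individual utilizations (exact fractions):
  Task 1: C/T = 4/21 (approx. 0.1905)
  Task 2: C/T = 2/31 (approx. 0.0645)
  Task 3: C/T = 13/39 = 1/3 (approx. 0.3333)
  Task 4: C/T = 14/48 = 7/24 (approx. 0.2917)
Total utilization U = 4/21 + 2/31 + 1/3 + 7/24 = 4583/5208
Rounded to 4 decimal places: U = 0.8800
RM (Liu & Layland) bound for 4 tasks = 0.756828; compare with U = 4583/5208 (approx. 0.879992)
bound < U <= 1, so the RM sufficient condition is not met (inconclusive; an exact test such as response-time analysis is needed).

0.8800


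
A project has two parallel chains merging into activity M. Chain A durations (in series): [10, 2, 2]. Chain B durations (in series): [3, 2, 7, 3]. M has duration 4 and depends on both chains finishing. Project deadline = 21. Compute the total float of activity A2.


Forward pass: ES(A2) = sum of predecessors on chain A = 10
EF = ES + duration = 10 + 2 = 12
Backward pass: LF(M) = deadline = 21; LS(M) = 21 - 4 = 17
LF(A2) = LS(M) - sum(successors on chain A) = 17 - 2 = 15
LS = LF - duration = 15 - 2 = 13
Total float = LS - ES = 13 - 10 = 3

3


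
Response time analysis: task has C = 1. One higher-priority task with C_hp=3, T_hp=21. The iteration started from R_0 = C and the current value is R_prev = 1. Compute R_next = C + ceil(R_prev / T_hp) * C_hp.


R_next = C + ceil(R_prev / T_hp) * C_hp
ceil(1 / 21) = ceil(0.0476) = 1
Interference = 1 * 3 = 3
R_next = 1 + 3 = 4

4


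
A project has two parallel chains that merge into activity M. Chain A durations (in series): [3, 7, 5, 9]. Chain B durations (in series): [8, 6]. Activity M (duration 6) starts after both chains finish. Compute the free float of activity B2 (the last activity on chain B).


ES(B2) = sum of predecessors on chain B = 8
EF(B2) = ES + duration = 8 + 6 = 14
Successor of B2 is M. ES(M) = max(sum(A), sum(B)) = max(24, 14) = 24
Free float = ES(successor) - EF(current) = 24 - 14 = 10

10


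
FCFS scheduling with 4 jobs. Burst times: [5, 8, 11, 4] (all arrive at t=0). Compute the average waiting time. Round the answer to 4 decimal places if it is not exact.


FCFS order (as given): [5, 8, 11, 4]
Waiting times:
  Job 1: wait = 0
  Job 2: wait = 5
  Job 3: wait = 13
  Job 4: wait = 24
Sum of waiting times = 42
Average waiting time = 42/4 = 10.5

10.5


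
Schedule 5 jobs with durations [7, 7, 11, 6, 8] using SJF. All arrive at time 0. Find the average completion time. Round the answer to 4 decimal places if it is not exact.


SJF order (ascending): [6, 7, 7, 8, 11]
Completion times:
  Job 1: burst=6, C=6
  Job 2: burst=7, C=13
  Job 3: burst=7, C=20
  Job 4: burst=8, C=28
  Job 5: burst=11, C=39
Average completion = 106/5 = 21.2

21.2


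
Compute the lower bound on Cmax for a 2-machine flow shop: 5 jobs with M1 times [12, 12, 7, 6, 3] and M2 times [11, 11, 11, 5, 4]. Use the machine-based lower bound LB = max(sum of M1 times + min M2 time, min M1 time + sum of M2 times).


LB1 = sum(M1 times) + min(M2 times) = 40 + 4 = 44
LB2 = min(M1 times) + sum(M2 times) = 3 + 42 = 45
Lower bound = max(LB1, LB2) = max(44, 45) = 45

45


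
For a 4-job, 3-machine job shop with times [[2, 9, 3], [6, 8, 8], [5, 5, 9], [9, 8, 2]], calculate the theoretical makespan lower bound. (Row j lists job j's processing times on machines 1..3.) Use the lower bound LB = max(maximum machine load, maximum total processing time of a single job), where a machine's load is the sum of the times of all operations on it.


Machine loads:
  Machine 1: 2 + 6 + 5 + 9 = 22
  Machine 2: 9 + 8 + 5 + 8 = 30
  Machine 3: 3 + 8 + 9 + 2 = 22
Max machine load = 30
Job totals:
  Job 1: 14
  Job 2: 22
  Job 3: 19
  Job 4: 19
Max job total = 22
Lower bound = max(30, 22) = 30

30


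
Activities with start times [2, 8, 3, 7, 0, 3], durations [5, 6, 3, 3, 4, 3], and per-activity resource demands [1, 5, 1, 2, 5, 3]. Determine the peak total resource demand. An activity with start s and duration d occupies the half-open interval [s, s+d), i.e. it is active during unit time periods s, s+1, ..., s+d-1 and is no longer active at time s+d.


Each activity i is active on [start_i, start_i + duration_i).
Compute total resource usage per time slot:
  t=0: active resources = [5], total = 5
  t=1: active resources = [5], total = 5
  t=2: active resources = [1, 5], total = 6
  t=3: active resources = [1, 1, 5, 3], total = 10
  t=4: active resources = [1, 1, 3], total = 5
  t=5: active resources = [1, 1, 3], total = 5
  t=6: active resources = [1], total = 1
  t=7: active resources = [2], total = 2
  t=8: active resources = [5, 2], total = 7
  t=9: active resources = [5, 2], total = 7
  t=10: active resources = [5], total = 5
  t=11: active resources = [5], total = 5
  t=12: active resources = [5], total = 5
  t=13: active resources = [5], total = 5
Peak resource demand = 10

10


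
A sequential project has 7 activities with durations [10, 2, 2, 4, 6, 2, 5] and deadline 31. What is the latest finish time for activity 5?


LF(activity 5) = deadline - sum of successor durations
Successors: activities 6 through 7 with durations [2, 5]
Sum of successor durations = 7
LF = 31 - 7 = 24

24


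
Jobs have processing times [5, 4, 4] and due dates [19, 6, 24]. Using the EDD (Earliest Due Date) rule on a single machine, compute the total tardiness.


Sort by due date (EDD order): [(4, 6), (5, 19), (4, 24)]
Compute completion times and tardiness:
  Job 1: p=4, d=6, C=4, tardiness=max(0,4-6)=0
  Job 2: p=5, d=19, C=9, tardiness=max(0,9-19)=0
  Job 3: p=4, d=24, C=13, tardiness=max(0,13-24)=0
Total tardiness = 0

0


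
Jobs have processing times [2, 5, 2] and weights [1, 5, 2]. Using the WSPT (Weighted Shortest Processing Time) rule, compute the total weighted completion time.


Compute p/w ratios and sort ascending (WSPT): [(5, 5), (2, 2), (2, 1)]
Compute weighted completion times:
  Job (p=5,w=5): C=5, w*C=5*5=25
  Job (p=2,w=2): C=7, w*C=2*7=14
  Job (p=2,w=1): C=9, w*C=1*9=9
Total weighted completion time = 48

48


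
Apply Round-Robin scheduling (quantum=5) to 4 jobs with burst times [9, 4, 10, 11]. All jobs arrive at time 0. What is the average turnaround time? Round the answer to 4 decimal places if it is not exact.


Time quantum = 5
Execution trace:
  J1 runs 5 units, time = 5
  J2 runs 4 units, time = 9
  J3 runs 5 units, time = 14
  J4 runs 5 units, time = 19
  J1 runs 4 units, time = 23
  J3 runs 5 units, time = 28
  J4 runs 5 units, time = 33
  J4 runs 1 units, time = 34
Finish times: [23, 9, 28, 34]
Average turnaround = 94/4 = 23.5

23.5


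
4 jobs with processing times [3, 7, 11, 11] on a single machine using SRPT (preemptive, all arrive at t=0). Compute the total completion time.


Since all jobs arrive at t=0, SRPT equals SPT ordering.
SPT order: [3, 7, 11, 11]
Completion times:
  Job 1: p=3, C=3
  Job 2: p=7, C=10
  Job 3: p=11, C=21
  Job 4: p=11, C=32
Total completion time = 3 + 10 + 21 + 32 = 66

66


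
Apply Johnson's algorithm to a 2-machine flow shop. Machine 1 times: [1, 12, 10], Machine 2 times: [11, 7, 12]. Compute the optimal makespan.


Apply Johnson's rule:
  Group 1 (a <= b): [(1, 1, 11), (3, 10, 12)]
  Group 2 (a > b): [(2, 12, 7)]
Optimal job order: [1, 3, 2]
Schedule:
  Job 1: M1 done at 1, M2 done at 12
  Job 3: M1 done at 11, M2 done at 24
  Job 2: M1 done at 23, M2 done at 31
Makespan = 31

31


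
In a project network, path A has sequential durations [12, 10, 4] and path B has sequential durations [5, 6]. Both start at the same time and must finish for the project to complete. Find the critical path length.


Path A total = 12 + 10 + 4 = 26
Path B total = 5 + 6 = 11
Critical path = longest path = max(26, 11) = 26

26


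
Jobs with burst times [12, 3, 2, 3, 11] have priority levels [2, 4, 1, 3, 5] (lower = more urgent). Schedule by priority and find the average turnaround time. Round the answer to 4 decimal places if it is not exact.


Sort by priority (ascending = highest first):
Order: [(1, 2), (2, 12), (3, 3), (4, 3), (5, 11)]
Completion times:
  Priority 1, burst=2, C=2
  Priority 2, burst=12, C=14
  Priority 3, burst=3, C=17
  Priority 4, burst=3, C=20
  Priority 5, burst=11, C=31
Average turnaround = 84/5 = 16.8

16.8


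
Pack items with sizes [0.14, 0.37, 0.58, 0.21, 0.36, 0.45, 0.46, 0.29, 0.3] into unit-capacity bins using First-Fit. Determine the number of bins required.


Place items sequentially using First-Fit:
  Item 0.14 -> new Bin 1
  Item 0.37 -> Bin 1 (now 0.51)
  Item 0.58 -> new Bin 2
  Item 0.21 -> Bin 1 (now 0.72)
  Item 0.36 -> Bin 2 (now 0.94)
  Item 0.45 -> new Bin 3
  Item 0.46 -> Bin 3 (now 0.91)
  Item 0.29 -> new Bin 4
  Item 0.3 -> Bin 4 (now 0.59)
Total bins used = 4

4


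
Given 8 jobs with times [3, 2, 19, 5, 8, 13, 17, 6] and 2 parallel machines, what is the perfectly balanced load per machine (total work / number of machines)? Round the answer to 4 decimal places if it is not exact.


Total processing time = 3 + 2 + 19 + 5 + 8 + 13 + 17 + 6 = 73
Number of machines = 2
Ideal balanced load = 73 / 2 = 36.5

36.5


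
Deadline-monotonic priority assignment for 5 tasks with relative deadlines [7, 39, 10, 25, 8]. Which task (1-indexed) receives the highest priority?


Sort tasks by relative deadline (ascending):
  Task 1: deadline = 7
  Task 5: deadline = 8
  Task 3: deadline = 10
  Task 4: deadline = 25
  Task 2: deadline = 39
Priority order (highest first): [1, 5, 3, 4, 2]
Highest priority task = 1

1


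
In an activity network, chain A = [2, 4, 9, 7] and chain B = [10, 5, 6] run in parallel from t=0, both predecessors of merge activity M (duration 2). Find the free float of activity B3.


ES(B3) = sum of predecessors on chain B = 15
EF(B3) = ES + duration = 15 + 6 = 21
Successor of B3 is M. ES(M) = max(sum(A), sum(B)) = max(22, 21) = 22
Free float = ES(successor) - EF(current) = 22 - 21 = 1

1


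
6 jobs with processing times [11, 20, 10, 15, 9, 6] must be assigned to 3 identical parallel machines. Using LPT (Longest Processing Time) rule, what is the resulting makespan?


Sort jobs in decreasing order (LPT): [20, 15, 11, 10, 9, 6]
Assign each job to the least loaded machine:
  Machine 1: jobs [20, 6], load = 26
  Machine 2: jobs [15, 9], load = 24
  Machine 3: jobs [11, 10], load = 21
Makespan = max load = 26

26


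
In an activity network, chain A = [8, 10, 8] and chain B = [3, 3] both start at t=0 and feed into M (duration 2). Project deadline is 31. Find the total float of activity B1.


Forward pass: ES(B1) = sum of predecessors on chain B = 0
EF = ES + duration = 0 + 3 = 3
Backward pass: LF(M) = deadline = 31; LS(M) = 31 - 2 = 29
LF(B1) = LS(M) - sum(successors on chain B) = 29 - 3 = 26
LS = LF - duration = 26 - 3 = 23
Total float = LS - ES = 23 - 0 = 23

23


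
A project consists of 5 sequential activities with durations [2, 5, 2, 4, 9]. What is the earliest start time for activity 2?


Activity 2 starts after activities 1 through 1 complete.
Predecessor durations: [2]
ES = 2 = 2

2


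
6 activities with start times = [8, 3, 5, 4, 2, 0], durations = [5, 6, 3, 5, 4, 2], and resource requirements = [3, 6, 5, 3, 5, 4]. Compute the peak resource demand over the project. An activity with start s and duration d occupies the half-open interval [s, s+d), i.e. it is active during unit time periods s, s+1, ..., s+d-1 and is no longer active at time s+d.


Each activity i is active on [start_i, start_i + duration_i).
Compute total resource usage per time slot:
  t=0: active resources = [4], total = 4
  t=1: active resources = [4], total = 4
  t=2: active resources = [5], total = 5
  t=3: active resources = [6, 5], total = 11
  t=4: active resources = [6, 3, 5], total = 14
  t=5: active resources = [6, 5, 3, 5], total = 19
  t=6: active resources = [6, 5, 3], total = 14
  t=7: active resources = [6, 5, 3], total = 14
  t=8: active resources = [3, 6, 3], total = 12
  t=9: active resources = [3], total = 3
  t=10: active resources = [3], total = 3
  t=11: active resources = [3], total = 3
  t=12: active resources = [3], total = 3
Peak resource demand = 19

19


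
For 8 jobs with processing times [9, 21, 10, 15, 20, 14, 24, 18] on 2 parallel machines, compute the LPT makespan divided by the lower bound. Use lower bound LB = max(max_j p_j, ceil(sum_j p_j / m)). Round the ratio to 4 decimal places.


LPT order: [24, 21, 20, 18, 15, 14, 10, 9]
Machine loads after assignment: [66, 65]
LPT makespan = 66
Lower bound = max(max_job, ceil(total/2)) = max(24, 66) = 66
Ratio = 66 / 66 = 1.0

1.0


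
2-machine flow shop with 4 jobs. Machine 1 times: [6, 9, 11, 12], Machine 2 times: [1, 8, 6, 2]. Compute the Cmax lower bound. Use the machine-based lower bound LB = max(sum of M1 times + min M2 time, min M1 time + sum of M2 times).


LB1 = sum(M1 times) + min(M2 times) = 38 + 1 = 39
LB2 = min(M1 times) + sum(M2 times) = 6 + 17 = 23
Lower bound = max(LB1, LB2) = max(39, 23) = 39

39


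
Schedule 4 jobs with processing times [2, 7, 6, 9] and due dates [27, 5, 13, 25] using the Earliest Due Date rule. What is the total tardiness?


Sort by due date (EDD order): [(7, 5), (6, 13), (9, 25), (2, 27)]
Compute completion times and tardiness:
  Job 1: p=7, d=5, C=7, tardiness=max(0,7-5)=2
  Job 2: p=6, d=13, C=13, tardiness=max(0,13-13)=0
  Job 3: p=9, d=25, C=22, tardiness=max(0,22-25)=0
  Job 4: p=2, d=27, C=24, tardiness=max(0,24-27)=0
Total tardiness = 2

2


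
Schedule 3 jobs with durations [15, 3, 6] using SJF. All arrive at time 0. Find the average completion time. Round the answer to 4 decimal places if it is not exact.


SJF order (ascending): [3, 6, 15]
Completion times:
  Job 1: burst=3, C=3
  Job 2: burst=6, C=9
  Job 3: burst=15, C=24
Average completion = 36/3 = 12.0

12.0


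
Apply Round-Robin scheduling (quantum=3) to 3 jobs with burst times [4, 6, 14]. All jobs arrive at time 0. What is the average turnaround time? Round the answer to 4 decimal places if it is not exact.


Time quantum = 3
Execution trace:
  J1 runs 3 units, time = 3
  J2 runs 3 units, time = 6
  J3 runs 3 units, time = 9
  J1 runs 1 units, time = 10
  J2 runs 3 units, time = 13
  J3 runs 3 units, time = 16
  J3 runs 3 units, time = 19
  J3 runs 3 units, time = 22
  J3 runs 2 units, time = 24
Finish times: [10, 13, 24]
Average turnaround = 47/3 = 15.6667

15.6667


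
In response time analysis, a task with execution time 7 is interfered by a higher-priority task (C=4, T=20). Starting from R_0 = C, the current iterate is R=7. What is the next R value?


R_next = C + ceil(R_prev / T_hp) * C_hp
ceil(7 / 20) = ceil(0.35) = 1
Interference = 1 * 4 = 4
R_next = 7 + 4 = 11

11


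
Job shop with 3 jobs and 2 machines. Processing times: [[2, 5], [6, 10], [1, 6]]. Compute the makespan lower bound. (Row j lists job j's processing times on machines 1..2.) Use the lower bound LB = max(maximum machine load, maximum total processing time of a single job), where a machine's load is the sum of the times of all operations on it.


Machine loads:
  Machine 1: 2 + 6 + 1 = 9
  Machine 2: 5 + 10 + 6 = 21
Max machine load = 21
Job totals:
  Job 1: 7
  Job 2: 16
  Job 3: 7
Max job total = 16
Lower bound = max(21, 16) = 21

21


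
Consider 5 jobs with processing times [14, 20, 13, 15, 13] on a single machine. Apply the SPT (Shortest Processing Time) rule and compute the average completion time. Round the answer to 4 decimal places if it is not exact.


Sort jobs by processing time (SPT order): [13, 13, 14, 15, 20]
Compute completion times sequentially:
  Job 1: processing = 13, completes at 13
  Job 2: processing = 13, completes at 26
  Job 3: processing = 14, completes at 40
  Job 4: processing = 15, completes at 55
  Job 5: processing = 20, completes at 75
Sum of completion times = 209
Average completion time = 209/5 = 41.8

41.8


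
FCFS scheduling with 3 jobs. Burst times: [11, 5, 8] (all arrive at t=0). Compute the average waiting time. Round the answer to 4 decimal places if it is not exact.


FCFS order (as given): [11, 5, 8]
Waiting times:
  Job 1: wait = 0
  Job 2: wait = 11
  Job 3: wait = 16
Sum of waiting times = 27
Average waiting time = 27/3 = 9.0

9.0


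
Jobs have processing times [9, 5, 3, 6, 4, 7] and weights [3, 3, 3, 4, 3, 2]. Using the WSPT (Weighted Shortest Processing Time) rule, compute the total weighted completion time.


Compute p/w ratios and sort ascending (WSPT): [(3, 3), (4, 3), (6, 4), (5, 3), (9, 3), (7, 2)]
Compute weighted completion times:
  Job (p=3,w=3): C=3, w*C=3*3=9
  Job (p=4,w=3): C=7, w*C=3*7=21
  Job (p=6,w=4): C=13, w*C=4*13=52
  Job (p=5,w=3): C=18, w*C=3*18=54
  Job (p=9,w=3): C=27, w*C=3*27=81
  Job (p=7,w=2): C=34, w*C=2*34=68
Total weighted completion time = 285

285


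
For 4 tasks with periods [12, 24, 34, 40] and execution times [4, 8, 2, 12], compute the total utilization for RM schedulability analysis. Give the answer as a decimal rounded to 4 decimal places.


Compute individual utilizations (exact fractions):
  Task 1: C/T = 4/12 = 1/3 (approx. 0.3333)
  Task 2: C/T = 8/24 = 1/3 (approx. 0.3333)
  Task 3: C/T = 2/34 = 1/17 (approx. 0.0588)
  Task 4: C/T = 12/40 = 3/10 (approx. 0.3)
Total utilization U = 1/3 + 1/3 + 1/17 + 3/10 = 523/510
Rounded to 4 decimal places: U = 1.0255
RM (Liu & Layland) bound for 4 tasks = 0.756828; compare with U = 523/510 (approx. 1.025490)
U > 1, so the task set is not schedulable (processor overloaded).

1.0255


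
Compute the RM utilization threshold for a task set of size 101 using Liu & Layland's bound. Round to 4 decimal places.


Compute 2^(1/101) = 1.0068864466
Subtract 1: 1.0068864466 - 1 = 0.0068864466
Multiply by n: 101 * 0.0068864466 = 0.6955311066
Round to 4 dp: 0.6955

0.6955


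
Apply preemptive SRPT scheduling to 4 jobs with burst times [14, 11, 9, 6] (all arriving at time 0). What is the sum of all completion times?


Since all jobs arrive at t=0, SRPT equals SPT ordering.
SPT order: [6, 9, 11, 14]
Completion times:
  Job 1: p=6, C=6
  Job 2: p=9, C=15
  Job 3: p=11, C=26
  Job 4: p=14, C=40
Total completion time = 6 + 15 + 26 + 40 = 87

87


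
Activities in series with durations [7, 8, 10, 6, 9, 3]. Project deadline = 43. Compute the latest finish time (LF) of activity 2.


LF(activity 2) = deadline - sum of successor durations
Successors: activities 3 through 6 with durations [10, 6, 9, 3]
Sum of successor durations = 28
LF = 43 - 28 = 15

15


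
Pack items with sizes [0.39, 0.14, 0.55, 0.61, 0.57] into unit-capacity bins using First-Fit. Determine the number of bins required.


Place items sequentially using First-Fit:
  Item 0.39 -> new Bin 1
  Item 0.14 -> Bin 1 (now 0.53)
  Item 0.55 -> new Bin 2
  Item 0.61 -> new Bin 3
  Item 0.57 -> new Bin 4
Total bins used = 4

4


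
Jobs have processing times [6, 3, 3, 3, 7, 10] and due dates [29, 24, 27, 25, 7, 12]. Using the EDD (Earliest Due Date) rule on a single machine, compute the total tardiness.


Sort by due date (EDD order): [(7, 7), (10, 12), (3, 24), (3, 25), (3, 27), (6, 29)]
Compute completion times and tardiness:
  Job 1: p=7, d=7, C=7, tardiness=max(0,7-7)=0
  Job 2: p=10, d=12, C=17, tardiness=max(0,17-12)=5
  Job 3: p=3, d=24, C=20, tardiness=max(0,20-24)=0
  Job 4: p=3, d=25, C=23, tardiness=max(0,23-25)=0
  Job 5: p=3, d=27, C=26, tardiness=max(0,26-27)=0
  Job 6: p=6, d=29, C=32, tardiness=max(0,32-29)=3
Total tardiness = 8

8


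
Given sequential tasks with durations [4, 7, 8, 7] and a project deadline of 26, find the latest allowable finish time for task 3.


LF(activity 3) = deadline - sum of successor durations
Successors: activities 4 through 4 with durations [7]
Sum of successor durations = 7
LF = 26 - 7 = 19

19


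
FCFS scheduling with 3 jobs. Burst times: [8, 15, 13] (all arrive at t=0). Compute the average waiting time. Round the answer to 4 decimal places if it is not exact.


FCFS order (as given): [8, 15, 13]
Waiting times:
  Job 1: wait = 0
  Job 2: wait = 8
  Job 3: wait = 23
Sum of waiting times = 31
Average waiting time = 31/3 = 10.3333

10.3333


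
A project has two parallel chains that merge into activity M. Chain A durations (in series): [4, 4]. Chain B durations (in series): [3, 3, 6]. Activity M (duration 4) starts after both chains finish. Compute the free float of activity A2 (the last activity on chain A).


ES(A2) = sum of predecessors on chain A = 4
EF(A2) = ES + duration = 4 + 4 = 8
Successor of A2 is M. ES(M) = max(sum(A), sum(B)) = max(8, 12) = 12
Free float = ES(successor) - EF(current) = 12 - 8 = 4

4


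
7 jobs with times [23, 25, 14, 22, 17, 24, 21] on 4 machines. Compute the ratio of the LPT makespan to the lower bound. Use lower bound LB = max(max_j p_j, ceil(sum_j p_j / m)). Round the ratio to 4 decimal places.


LPT order: [25, 24, 23, 22, 21, 17, 14]
Machine loads after assignment: [25, 38, 40, 43]
LPT makespan = 43
Lower bound = max(max_job, ceil(total/4)) = max(25, 37) = 37
Ratio = 43 / 37 = 1.1622

1.1622


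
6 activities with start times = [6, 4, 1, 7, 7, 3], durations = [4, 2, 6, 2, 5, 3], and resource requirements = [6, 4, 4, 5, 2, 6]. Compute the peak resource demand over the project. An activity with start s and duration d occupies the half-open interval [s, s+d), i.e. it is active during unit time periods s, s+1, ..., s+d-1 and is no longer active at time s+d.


Each activity i is active on [start_i, start_i + duration_i).
Compute total resource usage per time slot:
  t=0: active resources = [], total = 0
  t=1: active resources = [4], total = 4
  t=2: active resources = [4], total = 4
  t=3: active resources = [4, 6], total = 10
  t=4: active resources = [4, 4, 6], total = 14
  t=5: active resources = [4, 4, 6], total = 14
  t=6: active resources = [6, 4], total = 10
  t=7: active resources = [6, 5, 2], total = 13
  t=8: active resources = [6, 5, 2], total = 13
  t=9: active resources = [6, 2], total = 8
  t=10: active resources = [2], total = 2
  t=11: active resources = [2], total = 2
Peak resource demand = 14

14


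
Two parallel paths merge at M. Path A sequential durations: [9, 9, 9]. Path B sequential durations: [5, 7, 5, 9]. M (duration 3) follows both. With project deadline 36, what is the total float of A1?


Forward pass: ES(A1) = sum of predecessors on chain A = 0
EF = ES + duration = 0 + 9 = 9
Backward pass: LF(M) = deadline = 36; LS(M) = 36 - 3 = 33
LF(A1) = LS(M) - sum(successors on chain A) = 33 - 18 = 15
LS = LF - duration = 15 - 9 = 6
Total float = LS - ES = 6 - 0 = 6

6


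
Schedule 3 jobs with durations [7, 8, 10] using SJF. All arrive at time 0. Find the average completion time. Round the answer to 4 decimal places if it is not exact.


SJF order (ascending): [7, 8, 10]
Completion times:
  Job 1: burst=7, C=7
  Job 2: burst=8, C=15
  Job 3: burst=10, C=25
Average completion = 47/3 = 15.6667

15.6667


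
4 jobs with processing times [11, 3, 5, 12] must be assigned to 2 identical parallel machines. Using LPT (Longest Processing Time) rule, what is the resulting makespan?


Sort jobs in decreasing order (LPT): [12, 11, 5, 3]
Assign each job to the least loaded machine:
  Machine 1: jobs [12, 3], load = 15
  Machine 2: jobs [11, 5], load = 16
Makespan = max load = 16

16


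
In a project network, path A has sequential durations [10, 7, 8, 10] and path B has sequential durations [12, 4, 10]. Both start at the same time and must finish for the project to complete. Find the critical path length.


Path A total = 10 + 7 + 8 + 10 = 35
Path B total = 12 + 4 + 10 = 26
Critical path = longest path = max(35, 26) = 35

35


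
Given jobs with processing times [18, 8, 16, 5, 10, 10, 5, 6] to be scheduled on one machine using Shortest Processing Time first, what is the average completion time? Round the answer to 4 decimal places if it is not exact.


Sort jobs by processing time (SPT order): [5, 5, 6, 8, 10, 10, 16, 18]
Compute completion times sequentially:
  Job 1: processing = 5, completes at 5
  Job 2: processing = 5, completes at 10
  Job 3: processing = 6, completes at 16
  Job 4: processing = 8, completes at 24
  Job 5: processing = 10, completes at 34
  Job 6: processing = 10, completes at 44
  Job 7: processing = 16, completes at 60
  Job 8: processing = 18, completes at 78
Sum of completion times = 271
Average completion time = 271/8 = 33.875

33.875


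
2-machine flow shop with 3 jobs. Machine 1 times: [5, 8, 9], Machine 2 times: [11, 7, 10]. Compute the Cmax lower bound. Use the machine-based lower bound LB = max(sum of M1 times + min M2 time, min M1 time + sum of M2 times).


LB1 = sum(M1 times) + min(M2 times) = 22 + 7 = 29
LB2 = min(M1 times) + sum(M2 times) = 5 + 28 = 33
Lower bound = max(LB1, LB2) = max(29, 33) = 33

33


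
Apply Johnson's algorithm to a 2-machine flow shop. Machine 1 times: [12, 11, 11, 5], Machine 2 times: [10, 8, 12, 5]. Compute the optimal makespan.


Apply Johnson's rule:
  Group 1 (a <= b): [(4, 5, 5), (3, 11, 12)]
  Group 2 (a > b): [(1, 12, 10), (2, 11, 8)]
Optimal job order: [4, 3, 1, 2]
Schedule:
  Job 4: M1 done at 5, M2 done at 10
  Job 3: M1 done at 16, M2 done at 28
  Job 1: M1 done at 28, M2 done at 38
  Job 2: M1 done at 39, M2 done at 47
Makespan = 47

47


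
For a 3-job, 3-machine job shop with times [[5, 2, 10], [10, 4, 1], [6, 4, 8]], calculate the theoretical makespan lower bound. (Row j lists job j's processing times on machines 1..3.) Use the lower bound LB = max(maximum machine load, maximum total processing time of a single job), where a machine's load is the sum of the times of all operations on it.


Machine loads:
  Machine 1: 5 + 10 + 6 = 21
  Machine 2: 2 + 4 + 4 = 10
  Machine 3: 10 + 1 + 8 = 19
Max machine load = 21
Job totals:
  Job 1: 17
  Job 2: 15
  Job 3: 18
Max job total = 18
Lower bound = max(21, 18) = 21

21


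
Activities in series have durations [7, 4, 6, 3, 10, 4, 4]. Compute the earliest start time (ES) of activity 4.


Activity 4 starts after activities 1 through 3 complete.
Predecessor durations: [7, 4, 6]
ES = 7 + 4 + 6 = 17

17


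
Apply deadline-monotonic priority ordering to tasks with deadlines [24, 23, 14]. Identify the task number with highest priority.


Sort tasks by relative deadline (ascending):
  Task 3: deadline = 14
  Task 2: deadline = 23
  Task 1: deadline = 24
Priority order (highest first): [3, 2, 1]
Highest priority task = 3

3


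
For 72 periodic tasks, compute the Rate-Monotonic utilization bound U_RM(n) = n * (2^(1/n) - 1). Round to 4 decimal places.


Compute 2^(1/72) = 1.0096735332
Subtract 1: 1.0096735332 - 1 = 0.0096735332
Multiply by n: 72 * 0.0096735332 = 0.6964943904
Round to 4 dp: 0.6965

0.6965


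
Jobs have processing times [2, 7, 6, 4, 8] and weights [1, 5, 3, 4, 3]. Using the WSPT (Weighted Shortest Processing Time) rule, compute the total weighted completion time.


Compute p/w ratios and sort ascending (WSPT): [(4, 4), (7, 5), (2, 1), (6, 3), (8, 3)]
Compute weighted completion times:
  Job (p=4,w=4): C=4, w*C=4*4=16
  Job (p=7,w=5): C=11, w*C=5*11=55
  Job (p=2,w=1): C=13, w*C=1*13=13
  Job (p=6,w=3): C=19, w*C=3*19=57
  Job (p=8,w=3): C=27, w*C=3*27=81
Total weighted completion time = 222

222


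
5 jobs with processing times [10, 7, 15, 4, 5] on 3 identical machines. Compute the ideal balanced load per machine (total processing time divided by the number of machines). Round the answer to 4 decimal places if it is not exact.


Total processing time = 10 + 7 + 15 + 4 + 5 = 41
Number of machines = 3
Ideal balanced load = 41 / 3 = 13.6667

13.6667


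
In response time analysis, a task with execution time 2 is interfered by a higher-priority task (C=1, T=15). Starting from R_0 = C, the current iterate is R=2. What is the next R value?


R_next = C + ceil(R_prev / T_hp) * C_hp
ceil(2 / 15) = ceil(0.1333) = 1
Interference = 1 * 1 = 1
R_next = 2 + 1 = 3

3


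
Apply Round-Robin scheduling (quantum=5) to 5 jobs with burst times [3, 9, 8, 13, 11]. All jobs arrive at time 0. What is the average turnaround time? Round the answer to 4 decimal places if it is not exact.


Time quantum = 5
Execution trace:
  J1 runs 3 units, time = 3
  J2 runs 5 units, time = 8
  J3 runs 5 units, time = 13
  J4 runs 5 units, time = 18
  J5 runs 5 units, time = 23
  J2 runs 4 units, time = 27
  J3 runs 3 units, time = 30
  J4 runs 5 units, time = 35
  J5 runs 5 units, time = 40
  J4 runs 3 units, time = 43
  J5 runs 1 units, time = 44
Finish times: [3, 27, 30, 43, 44]
Average turnaround = 147/5 = 29.4

29.4


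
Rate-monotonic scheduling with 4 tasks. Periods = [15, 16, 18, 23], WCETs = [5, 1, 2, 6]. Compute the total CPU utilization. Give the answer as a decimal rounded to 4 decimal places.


Compute individual utilizations (exact fractions):
  Task 1: C/T = 5/15 = 1/3 (approx. 0.3333)
  Task 2: C/T = 1/16 (approx. 0.0625)
  Task 3: C/T = 2/18 = 1/9 (approx. 0.1111)
  Task 4: C/T = 6/23 (approx. 0.2609)
Total utilization U = 1/3 + 1/16 + 1/9 + 6/23 = 2543/3312
Rounded to 4 decimal places: U = 0.7678
RM (Liu & Layland) bound for 4 tasks = 0.756828; compare with U = 2543/3312 (approx. 0.767814)
bound < U <= 1, so the RM sufficient condition is not met (inconclusive; an exact test such as response-time analysis is needed).

0.7678


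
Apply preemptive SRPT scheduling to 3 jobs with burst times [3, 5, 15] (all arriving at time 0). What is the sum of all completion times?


Since all jobs arrive at t=0, SRPT equals SPT ordering.
SPT order: [3, 5, 15]
Completion times:
  Job 1: p=3, C=3
  Job 2: p=5, C=8
  Job 3: p=15, C=23
Total completion time = 3 + 8 + 23 = 34

34


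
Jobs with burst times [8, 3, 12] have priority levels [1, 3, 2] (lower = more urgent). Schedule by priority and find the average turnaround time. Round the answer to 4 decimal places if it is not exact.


Sort by priority (ascending = highest first):
Order: [(1, 8), (2, 12), (3, 3)]
Completion times:
  Priority 1, burst=8, C=8
  Priority 2, burst=12, C=20
  Priority 3, burst=3, C=23
Average turnaround = 51/3 = 17.0

17.0


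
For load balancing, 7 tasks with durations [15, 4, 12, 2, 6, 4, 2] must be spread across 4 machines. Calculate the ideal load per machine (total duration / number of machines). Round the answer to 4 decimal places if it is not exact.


Total processing time = 15 + 4 + 12 + 2 + 6 + 4 + 2 = 45
Number of machines = 4
Ideal balanced load = 45 / 4 = 11.25

11.25


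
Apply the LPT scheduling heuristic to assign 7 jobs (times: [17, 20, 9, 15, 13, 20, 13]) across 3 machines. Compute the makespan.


Sort jobs in decreasing order (LPT): [20, 20, 17, 15, 13, 13, 9]
Assign each job to the least loaded machine:
  Machine 1: jobs [20, 13], load = 33
  Machine 2: jobs [20, 13], load = 33
  Machine 3: jobs [17, 15, 9], load = 41
Makespan = max load = 41

41


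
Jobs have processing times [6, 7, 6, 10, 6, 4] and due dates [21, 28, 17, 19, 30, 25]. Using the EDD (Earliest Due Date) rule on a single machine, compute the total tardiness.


Sort by due date (EDD order): [(6, 17), (10, 19), (6, 21), (4, 25), (7, 28), (6, 30)]
Compute completion times and tardiness:
  Job 1: p=6, d=17, C=6, tardiness=max(0,6-17)=0
  Job 2: p=10, d=19, C=16, tardiness=max(0,16-19)=0
  Job 3: p=6, d=21, C=22, tardiness=max(0,22-21)=1
  Job 4: p=4, d=25, C=26, tardiness=max(0,26-25)=1
  Job 5: p=7, d=28, C=33, tardiness=max(0,33-28)=5
  Job 6: p=6, d=30, C=39, tardiness=max(0,39-30)=9
Total tardiness = 16

16


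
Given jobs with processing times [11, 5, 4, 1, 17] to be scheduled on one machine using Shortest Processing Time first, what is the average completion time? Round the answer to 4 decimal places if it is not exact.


Sort jobs by processing time (SPT order): [1, 4, 5, 11, 17]
Compute completion times sequentially:
  Job 1: processing = 1, completes at 1
  Job 2: processing = 4, completes at 5
  Job 3: processing = 5, completes at 10
  Job 4: processing = 11, completes at 21
  Job 5: processing = 17, completes at 38
Sum of completion times = 75
Average completion time = 75/5 = 15.0

15.0


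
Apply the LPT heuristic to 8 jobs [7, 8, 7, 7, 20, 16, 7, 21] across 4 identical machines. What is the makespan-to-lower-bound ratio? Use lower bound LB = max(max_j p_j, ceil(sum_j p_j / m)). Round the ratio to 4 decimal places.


LPT order: [21, 20, 16, 8, 7, 7, 7, 7]
Machine loads after assignment: [21, 27, 23, 22]
LPT makespan = 27
Lower bound = max(max_job, ceil(total/4)) = max(21, 24) = 24
Ratio = 27 / 24 = 1.125

1.125


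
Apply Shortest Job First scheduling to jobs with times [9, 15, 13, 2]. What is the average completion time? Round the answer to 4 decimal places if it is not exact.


SJF order (ascending): [2, 9, 13, 15]
Completion times:
  Job 1: burst=2, C=2
  Job 2: burst=9, C=11
  Job 3: burst=13, C=24
  Job 4: burst=15, C=39
Average completion = 76/4 = 19.0

19.0


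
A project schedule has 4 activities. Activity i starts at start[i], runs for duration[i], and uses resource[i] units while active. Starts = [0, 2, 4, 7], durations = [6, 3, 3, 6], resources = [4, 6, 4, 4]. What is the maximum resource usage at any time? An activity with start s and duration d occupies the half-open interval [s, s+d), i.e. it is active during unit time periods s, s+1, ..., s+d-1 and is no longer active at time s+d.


Each activity i is active on [start_i, start_i + duration_i).
Compute total resource usage per time slot:
  t=0: active resources = [4], total = 4
  t=1: active resources = [4], total = 4
  t=2: active resources = [4, 6], total = 10
  t=3: active resources = [4, 6], total = 10
  t=4: active resources = [4, 6, 4], total = 14
  t=5: active resources = [4, 4], total = 8
  t=6: active resources = [4], total = 4
  t=7: active resources = [4], total = 4
  t=8: active resources = [4], total = 4
  t=9: active resources = [4], total = 4
  t=10: active resources = [4], total = 4
  t=11: active resources = [4], total = 4
  t=12: active resources = [4], total = 4
Peak resource demand = 14

14


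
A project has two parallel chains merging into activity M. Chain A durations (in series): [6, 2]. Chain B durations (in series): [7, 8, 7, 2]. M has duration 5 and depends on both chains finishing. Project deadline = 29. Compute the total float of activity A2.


Forward pass: ES(A2) = sum of predecessors on chain A = 6
EF = ES + duration = 6 + 2 = 8
Backward pass: LF(M) = deadline = 29; LS(M) = 29 - 5 = 24
LF(A2) = LS(M) - sum(successors on chain A) = 24 - 0 = 24
LS = LF - duration = 24 - 2 = 22
Total float = LS - ES = 22 - 6 = 16

16


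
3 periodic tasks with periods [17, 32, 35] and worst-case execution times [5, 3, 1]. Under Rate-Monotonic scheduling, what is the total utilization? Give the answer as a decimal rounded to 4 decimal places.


Compute individual utilizations (exact fractions):
  Task 1: C/T = 5/17 (approx. 0.2941)
  Task 2: C/T = 3/32 (approx. 0.0938)
  Task 3: C/T = 1/35 (approx. 0.0286)
Total utilization U = 5/17 + 3/32 + 1/35 = 7929/19040
Rounded to 4 decimal places: U = 0.4164
RM (Liu & Layland) bound for 3 tasks = 0.779763; compare with U = 7929/19040 (approx. 0.416439)
U <= bound, so schedulable by RM sufficient condition.

0.4164
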